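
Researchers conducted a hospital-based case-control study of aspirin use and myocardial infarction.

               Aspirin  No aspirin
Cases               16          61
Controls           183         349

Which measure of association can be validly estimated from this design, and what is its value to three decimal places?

0.500

Reading the table with exposure as columns: a = 16 (Aspirin, case), b = 183 (Aspirin, non-case), c = 61 (No aspirin, case), d = 349.
This is a hospital-based case-control study: participants were sampled on outcome status, so risks in the source population cannot be estimated directly — relative risk is not valid here. The odds ratio is the appropriate measure.
OR = (a·d)/(b·c) = (16 × 349) / (183 × 61) = 5584 / 11163 = 0.50022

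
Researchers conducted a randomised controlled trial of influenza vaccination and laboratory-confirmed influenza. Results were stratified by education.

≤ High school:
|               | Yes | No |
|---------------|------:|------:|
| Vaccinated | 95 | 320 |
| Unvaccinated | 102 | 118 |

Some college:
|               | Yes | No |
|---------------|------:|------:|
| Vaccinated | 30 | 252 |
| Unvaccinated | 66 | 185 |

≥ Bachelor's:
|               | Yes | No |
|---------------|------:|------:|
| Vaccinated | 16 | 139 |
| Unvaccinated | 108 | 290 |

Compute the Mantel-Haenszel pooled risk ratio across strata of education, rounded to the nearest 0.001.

0.444

RR_MH = Σ(aᵢ·n₀ᵢ/nᵢ) / Σ(cᵢ·n₁ᵢ/nᵢ), with n₁ᵢ = aᵢ+bᵢ (exposed), n₀ᵢ = cᵢ+dᵢ (unexposed), nᵢ = n₁ᵢ+n₀ᵢ.
Stratum 1 (≤ High school): n₁ = 415, n₀ = 220, n = 635; a·n₀/n = 95·220/635 = 32.9134; c·n₁/n = 102·415/635 = 66.6614
Stratum 2 (Some college): n₁ = 282, n₀ = 251, n = 533; a·n₀/n = 30·251/533 = 14.1276; c·n₁/n = 66·282/533 = 34.9193
Stratum 3 (≥ Bachelor's): n₁ = 155, n₀ = 398, n = 553; a·n₀/n = 16·398/553 = 11.5154; c·n₁/n = 108·155/553 = 30.2712
RR_MH = (32.9134 + 14.1276 + 11.5154) / (66.6614 + 34.9193 + 30.2712) = 58.5563 / 131.8520 = 0.44411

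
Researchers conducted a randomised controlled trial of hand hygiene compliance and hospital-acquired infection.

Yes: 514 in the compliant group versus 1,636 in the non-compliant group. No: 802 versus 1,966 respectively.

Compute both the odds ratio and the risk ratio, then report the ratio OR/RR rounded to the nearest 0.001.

From the description: a = 514, b = 802, c = 1636, d = 1966.
OR = (514·1966)/(802·1636) = 1010524/1312072 = 0.77017
Risk in exposed = 514/1316 = 0.39058; risk in unexposed = 1636/3602 = 0.45419; RR = 0.85994
OR/RR = 0.77017 / 0.85994 = 0.89561
The outcome is not rare, so the OR lies further from 1 than the RR.

0.896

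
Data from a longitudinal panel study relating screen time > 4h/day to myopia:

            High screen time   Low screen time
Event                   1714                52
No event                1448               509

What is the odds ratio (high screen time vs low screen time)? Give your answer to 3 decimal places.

11.587

Reading the table with exposure as columns: a = 1714 (High screen time, case), b = 1448 (High screen time, non-case), c = 52 (Low screen time, case), d = 509.
OR = (a·d)/(b·c) = (1714 × 509) / (1448 × 52) = 872426 / 75296 = 11.58662
The odds of myopia are about 11.59 times as high in the high screen time group.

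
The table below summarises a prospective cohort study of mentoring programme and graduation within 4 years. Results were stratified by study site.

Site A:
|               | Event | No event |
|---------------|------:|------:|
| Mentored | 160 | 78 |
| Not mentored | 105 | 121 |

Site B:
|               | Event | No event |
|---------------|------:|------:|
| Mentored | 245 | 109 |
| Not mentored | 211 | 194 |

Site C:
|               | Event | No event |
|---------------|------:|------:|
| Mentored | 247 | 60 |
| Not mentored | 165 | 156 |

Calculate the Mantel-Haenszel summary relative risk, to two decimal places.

1.44

RR_MH = Σ(aᵢ·n₀ᵢ/nᵢ) / Σ(cᵢ·n₁ᵢ/nᵢ), with n₁ᵢ = aᵢ+bᵢ (exposed), n₀ᵢ = cᵢ+dᵢ (unexposed), nᵢ = n₁ᵢ+n₀ᵢ.
Stratum 1 (Site A): n₁ = 238, n₀ = 226, n = 464; a·n₀/n = 160·226/464 = 77.9310; c·n₁/n = 105·238/464 = 53.8578
Stratum 2 (Site B): n₁ = 354, n₀ = 405, n = 759; a·n₀/n = 245·405/759 = 130.7312; c·n₁/n = 211·354/759 = 98.4111
Stratum 3 (Site C): n₁ = 307, n₀ = 321, n = 628; a·n₀/n = 247·321/628 = 126.2532; c·n₁/n = 165·307/628 = 80.6608
RR_MH = (77.9310 + 130.7312 + 126.2532) / (53.8578 + 98.4111 + 80.6608) = 334.9154 / 232.9297 = 1.43784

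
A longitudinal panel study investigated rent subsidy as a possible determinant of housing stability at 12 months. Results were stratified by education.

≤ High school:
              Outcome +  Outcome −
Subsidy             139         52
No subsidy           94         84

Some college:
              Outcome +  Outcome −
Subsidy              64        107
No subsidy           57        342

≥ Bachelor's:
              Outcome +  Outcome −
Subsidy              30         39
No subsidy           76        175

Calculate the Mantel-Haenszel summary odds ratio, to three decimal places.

2.603

OR_MH = Σ(aᵢdᵢ/nᵢ) / Σ(bᵢcᵢ/nᵢ), where nᵢ is the stratum total.
Stratum 1 (≤ High school): n = 369; a·d/n = 139·84/369 = 31.6423; b·c/n = 52·94/369 = 13.2466
Stratum 2 (Some college): n = 570; a·d/n = 64·342/570 = 38.4000; b·c/n = 107·57/570 = 10.7000
Stratum 3 (≥ Bachelor's): n = 320; a·d/n = 30·175/320 = 16.4062; b·c/n = 39·76/320 = 9.2625
OR_MH = (31.6423 + 38.4000 + 16.4062) / (13.2466 + 10.7000 + 9.2625) = 86.4485 / 33.2091 = 2.60316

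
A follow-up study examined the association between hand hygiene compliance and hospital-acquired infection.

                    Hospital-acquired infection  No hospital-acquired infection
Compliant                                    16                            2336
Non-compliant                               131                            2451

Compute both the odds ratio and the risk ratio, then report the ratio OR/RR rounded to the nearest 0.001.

Cells: a = 16, b = 2336, c = 131, d = 2451.
OR = (16·2451)/(2336·131) = 39216/306016 = 0.12815
Risk in exposed = 16/2352 = 0.00680; risk in unexposed = 131/2582 = 0.05074; RR = 0.13408
OR/RR = 0.12815 / 0.13408 = 0.95577
The outcome is rare in both groups, so OR ≈ RR (ratio near 1).

0.956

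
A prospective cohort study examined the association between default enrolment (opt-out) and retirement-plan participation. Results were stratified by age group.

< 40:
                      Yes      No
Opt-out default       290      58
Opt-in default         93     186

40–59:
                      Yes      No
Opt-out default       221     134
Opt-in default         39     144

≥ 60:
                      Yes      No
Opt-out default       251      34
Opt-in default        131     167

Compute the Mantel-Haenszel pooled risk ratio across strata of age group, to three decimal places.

RR_MH = Σ(aᵢ·n₀ᵢ/nᵢ) / Σ(cᵢ·n₁ᵢ/nᵢ), with n₁ᵢ = aᵢ+bᵢ (exposed), n₀ᵢ = cᵢ+dᵢ (unexposed), nᵢ = n₁ᵢ+n₀ᵢ.
Stratum 1 (< 40): n₁ = 348, n₀ = 279, n = 627; a·n₀/n = 290·279/627 = 129.0431; c·n₁/n = 93·348/627 = 51.6172
Stratum 2 (40–59): n₁ = 355, n₀ = 183, n = 538; a·n₀/n = 221·183/538 = 75.1729; c·n₁/n = 39·355/538 = 25.7342
Stratum 3 (≥ 60): n₁ = 285, n₀ = 298, n = 583; a·n₀/n = 251·298/583 = 128.2985; c·n₁/n = 131·285/583 = 64.0395
RR_MH = (129.0431 + 75.1729 + 128.2985) / (51.6172 + 25.7342 + 64.0395) = 332.5144 / 141.3909 = 2.35174

2.352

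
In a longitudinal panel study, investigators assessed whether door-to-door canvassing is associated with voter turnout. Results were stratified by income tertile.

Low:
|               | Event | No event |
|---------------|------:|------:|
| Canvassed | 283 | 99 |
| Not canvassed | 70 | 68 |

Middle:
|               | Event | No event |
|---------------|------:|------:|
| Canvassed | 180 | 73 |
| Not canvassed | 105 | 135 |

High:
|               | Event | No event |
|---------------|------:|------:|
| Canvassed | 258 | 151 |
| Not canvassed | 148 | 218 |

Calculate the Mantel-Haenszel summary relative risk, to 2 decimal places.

1.55

RR_MH = Σ(aᵢ·n₀ᵢ/nᵢ) / Σ(cᵢ·n₁ᵢ/nᵢ), with n₁ᵢ = aᵢ+bᵢ (exposed), n₀ᵢ = cᵢ+dᵢ (unexposed), nᵢ = n₁ᵢ+n₀ᵢ.
Stratum 1 (Low): n₁ = 382, n₀ = 138, n = 520; a·n₀/n = 283·138/520 = 75.1038; c·n₁/n = 70·382/520 = 51.4231
Stratum 2 (Middle): n₁ = 253, n₀ = 240, n = 493; a·n₀/n = 180·240/493 = 87.6268; c·n₁/n = 105·253/493 = 53.8844
Stratum 3 (High): n₁ = 409, n₀ = 366, n = 775; a·n₀/n = 258·366/775 = 121.8426; c·n₁/n = 148·409/775 = 78.1058
RR_MH = (75.1038 + 87.6268 + 121.8426) / (51.4231 + 53.8844 + 78.1058) = 284.5732 / 183.4133 = 1.55154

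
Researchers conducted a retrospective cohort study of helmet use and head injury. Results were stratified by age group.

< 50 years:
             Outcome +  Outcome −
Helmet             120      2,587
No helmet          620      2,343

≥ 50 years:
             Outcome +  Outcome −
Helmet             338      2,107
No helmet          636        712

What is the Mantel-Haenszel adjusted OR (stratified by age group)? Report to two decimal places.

OR_MH = Σ(aᵢdᵢ/nᵢ) / Σ(bᵢcᵢ/nᵢ), where nᵢ is the stratum total.
Stratum 1 (< 50 years): n = 5670; a·d/n = 120·2343/5670 = 49.5873; b·c/n = 2587·620/5670 = 282.8818
Stratum 2 (≥ 50 years): n = 3793; a·d/n = 338·712/3793 = 63.4474; b·c/n = 2107·636/3793 = 353.2961
OR_MH = (49.5873 + 63.4474) / (282.8818 + 353.2961) = 113.0347 / 636.1779 = 0.17768

0.18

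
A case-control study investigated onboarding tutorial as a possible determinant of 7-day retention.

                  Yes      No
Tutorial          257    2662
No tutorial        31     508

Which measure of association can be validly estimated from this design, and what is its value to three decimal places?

1.582

Cells: a = 257, b = 2662, c = 31, d = 508.
This is a case-control study: participants were sampled on outcome status, so risks in the source population cannot be estimated directly — relative risk is not valid here. The odds ratio is the appropriate measure.
OR = (a·d)/(b·c) = (257 × 508) / (2662 × 31) = 130556 / 82522 = 1.58208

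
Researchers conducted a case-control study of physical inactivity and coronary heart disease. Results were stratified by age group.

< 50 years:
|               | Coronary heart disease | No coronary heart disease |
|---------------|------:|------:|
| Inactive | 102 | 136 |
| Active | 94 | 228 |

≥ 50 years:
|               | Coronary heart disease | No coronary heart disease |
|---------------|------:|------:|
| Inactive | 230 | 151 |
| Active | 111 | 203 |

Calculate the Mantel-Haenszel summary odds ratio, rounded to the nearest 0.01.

2.32

OR_MH = Σ(aᵢdᵢ/nᵢ) / Σ(bᵢcᵢ/nᵢ), where nᵢ is the stratum total.
Stratum 1 (< 50 years): n = 560; a·d/n = 102·228/560 = 41.5286; b·c/n = 136·94/560 = 22.8286
Stratum 2 (≥ 50 years): n = 695; a·d/n = 230·203/695 = 67.1799; b·c/n = 151·111/695 = 24.1165
OR_MH = (41.5286 + 67.1799) / (22.8286 + 24.1165) = 108.7084 / 46.9451 = 2.31565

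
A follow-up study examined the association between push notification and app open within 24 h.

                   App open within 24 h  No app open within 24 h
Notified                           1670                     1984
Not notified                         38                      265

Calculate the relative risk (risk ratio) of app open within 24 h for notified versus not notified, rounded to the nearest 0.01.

3.64

Cells: a = 1670, b = 1984, c = 38, d = 265.
Risk in exposed = 1670/3654 = 0.45703; risk in unexposed = 38/303 = 0.12541.
RR = 0.45703 / 0.12541 = 3.64424
The risk among the exposed is 3.64 times that among the unexposed.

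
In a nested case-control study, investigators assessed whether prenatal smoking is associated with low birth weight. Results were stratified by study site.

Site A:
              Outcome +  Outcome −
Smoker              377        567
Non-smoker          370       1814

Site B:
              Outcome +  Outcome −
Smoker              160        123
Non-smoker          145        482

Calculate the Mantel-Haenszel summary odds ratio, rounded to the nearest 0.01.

3.50

OR_MH = Σ(aᵢdᵢ/nᵢ) / Σ(bᵢcᵢ/nᵢ), where nᵢ is the stratum total.
Stratum 1 (Site A): n = 3128; a·d/n = 377·1814/3128 = 218.6311; b·c/n = 567·370/3128 = 67.0684
Stratum 2 (Site B): n = 910; a·d/n = 160·482/910 = 84.7473; b·c/n = 123·145/910 = 19.5989
OR_MH = (218.6311 + 84.7473) / (67.0684 + 19.5989) = 303.3783 / 86.6673 = 3.50049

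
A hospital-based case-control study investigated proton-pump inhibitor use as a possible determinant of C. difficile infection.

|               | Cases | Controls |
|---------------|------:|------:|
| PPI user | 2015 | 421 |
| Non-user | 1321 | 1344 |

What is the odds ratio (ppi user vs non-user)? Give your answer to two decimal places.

Cells: a = 2015, b = 421, c = 1321, d = 1344.
OR = (a·d)/(b·c) = (2015 × 1344) / (421 × 1321) = 2708160 / 556141 = 4.86956
The odds of C. difficile infection are about 4.87 times as high in the ppi user group.

4.87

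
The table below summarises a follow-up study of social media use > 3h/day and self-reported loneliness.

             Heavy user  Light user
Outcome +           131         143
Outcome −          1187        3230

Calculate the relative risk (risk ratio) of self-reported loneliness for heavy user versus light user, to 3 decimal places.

2.344

Reading the table with exposure as columns: a = 131 (Heavy user, case), b = 1187 (Heavy user, non-case), c = 143 (Light user, case), d = 3230.
Risk in exposed = 131/1318 = 0.09939; risk in unexposed = 143/3373 = 0.04240.
RR = 0.09939 / 0.04240 = 2.34442
The risk among the exposed is 2.34 times that among the unexposed.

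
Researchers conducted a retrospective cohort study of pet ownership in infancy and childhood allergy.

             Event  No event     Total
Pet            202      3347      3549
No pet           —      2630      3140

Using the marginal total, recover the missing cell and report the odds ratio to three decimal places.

0.311

The missing cell is in the unexposed row: 3140 − 2630 = 510.
So a = 202, b = 3347, c = 510, d = 2630.
OR = (a·d)/(b·c) = (202 × 2630) / (3347 × 510) = 531260 / 1706970 = 0.31123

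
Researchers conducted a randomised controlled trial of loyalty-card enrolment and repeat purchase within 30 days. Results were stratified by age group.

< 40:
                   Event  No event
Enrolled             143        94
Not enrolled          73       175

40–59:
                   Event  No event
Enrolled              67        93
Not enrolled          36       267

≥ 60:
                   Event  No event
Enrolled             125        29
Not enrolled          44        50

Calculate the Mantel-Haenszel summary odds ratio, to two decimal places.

OR_MH = Σ(aᵢdᵢ/nᵢ) / Σ(bᵢcᵢ/nᵢ), where nᵢ is the stratum total.
Stratum 1 (< 40): n = 485; a·d/n = 143·175/485 = 51.5979; b·c/n = 94·73/485 = 14.1485
Stratum 2 (40–59): n = 463; a·d/n = 67·267/463 = 38.6371; b·c/n = 93·36/463 = 7.2311
Stratum 3 (≥ 60): n = 248; a·d/n = 125·50/248 = 25.2016; b·c/n = 29·44/248 = 5.1452
OR_MH = (51.5979 + 38.6371 + 25.2016) / (14.1485 + 7.2311 + 5.1452) = 115.4367 / 26.5247 = 4.35204

4.35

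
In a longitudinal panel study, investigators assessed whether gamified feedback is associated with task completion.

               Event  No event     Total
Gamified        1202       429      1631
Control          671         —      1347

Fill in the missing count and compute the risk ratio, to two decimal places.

1.48

The missing cell is in the unexposed row: 1347 − 671 = 676.
So a = 1202, b = 429, c = 671, d = 676.
RR = [a/(a+b)] / [c/(c+d)] = (1202/1631) / (671/1347) = 0.73697/0.49814 = 1.47943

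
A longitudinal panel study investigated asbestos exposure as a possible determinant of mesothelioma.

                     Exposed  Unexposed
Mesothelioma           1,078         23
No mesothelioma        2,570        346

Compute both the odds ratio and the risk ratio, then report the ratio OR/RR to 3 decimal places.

Reading the table with exposure as columns: a = 1078 (Exposed, case), b = 2570 (Exposed, non-case), c = 23 (Unexposed, case), d = 346.
OR = (1078·346)/(2570·23) = 372988/59110 = 6.31007
Risk in exposed = 1078/3648 = 0.29550; risk in unexposed = 23/369 = 0.06233; RR = 4.74092
OR/RR = 6.31007 / 4.74092 = 1.33098
The outcome is not rare, so the OR lies further from 1 than the RR.

1.331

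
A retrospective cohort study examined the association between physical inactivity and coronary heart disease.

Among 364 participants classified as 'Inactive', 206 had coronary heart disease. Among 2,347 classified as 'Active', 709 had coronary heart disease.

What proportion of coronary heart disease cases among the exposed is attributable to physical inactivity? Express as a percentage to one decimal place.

46.6

From the description: a = 206, b = 158, c = 709, d = 1638.
Risk in exposed = 206/364 = 0.56593; risk in unexposed = 709/2347 = 0.30209.
RR = 0.56593/0.30209 = 1.87341
AR% = (RR − 1)/RR × 100 = (1.87341 − 1)/1.87341 × 100 = 46.6214%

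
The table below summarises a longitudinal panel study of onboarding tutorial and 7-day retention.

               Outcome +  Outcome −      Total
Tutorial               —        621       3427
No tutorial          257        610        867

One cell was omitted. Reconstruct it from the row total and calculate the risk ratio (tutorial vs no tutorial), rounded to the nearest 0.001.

2.762

The missing cell is in the exposed row: 3427 − 621 = 2806.
So a = 2806, b = 621, c = 257, d = 610.
RR = [a/(a+b)] / [c/(c+d)] = (2806/3427) / (257/867) = 0.81879/0.29642 = 2.76223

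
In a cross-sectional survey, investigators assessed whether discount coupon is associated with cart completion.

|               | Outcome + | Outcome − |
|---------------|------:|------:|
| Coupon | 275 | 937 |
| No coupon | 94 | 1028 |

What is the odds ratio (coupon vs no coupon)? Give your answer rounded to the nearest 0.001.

Cells: a = 275, b = 937, c = 94, d = 1028.
OR = (a·d)/(b·c) = (275 × 1028) / (937 × 94) = 282700 / 88078 = 3.20966
The odds of cart completion are about 3.21 times as high in the coupon group.

3.210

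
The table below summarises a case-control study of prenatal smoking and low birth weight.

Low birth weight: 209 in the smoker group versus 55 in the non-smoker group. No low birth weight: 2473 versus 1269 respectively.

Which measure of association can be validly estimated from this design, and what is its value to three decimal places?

From the description: a = 209, b = 2473, c = 55, d = 1269.
This is a case-control study: participants were sampled on outcome status, so risks in the source population cannot be estimated directly — relative risk is not valid here. The odds ratio is the appropriate measure.
OR = (a·d)/(b·c) = (209 × 1269) / (2473 × 55) = 265221 / 136015 = 1.94994

1.950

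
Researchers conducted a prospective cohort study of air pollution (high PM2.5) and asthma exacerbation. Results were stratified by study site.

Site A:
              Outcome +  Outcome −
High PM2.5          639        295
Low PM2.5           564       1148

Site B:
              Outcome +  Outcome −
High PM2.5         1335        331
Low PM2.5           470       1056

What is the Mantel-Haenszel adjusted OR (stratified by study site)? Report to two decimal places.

OR_MH = Σ(aᵢdᵢ/nᵢ) / Σ(bᵢcᵢ/nᵢ), where nᵢ is the stratum total.
Stratum 1 (Site A): n = 2646; a·d/n = 639·1148/2646 = 277.2381; b·c/n = 295·564/2646 = 62.8798
Stratum 2 (Site B): n = 3192; a·d/n = 1335·1056/3192 = 441.6541; b·c/n = 331·470/3192 = 48.7375
OR_MH = (277.2381 + 441.6541) / (62.8798 + 48.7375) = 718.8922 / 111.6173 = 6.44069

6.44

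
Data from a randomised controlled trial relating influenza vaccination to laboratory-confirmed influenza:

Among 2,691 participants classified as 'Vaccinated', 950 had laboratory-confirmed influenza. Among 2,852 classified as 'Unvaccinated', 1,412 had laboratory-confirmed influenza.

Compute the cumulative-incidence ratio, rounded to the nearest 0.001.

From the description: a = 950, b = 1741, c = 1412, d = 1440.
Risk in exposed = 950/2691 = 0.35303; risk in unexposed = 1412/2852 = 0.49509.
RR = 0.35303 / 0.49509 = 0.71306
The risk is 29% lower among the exposed than among the unexposed.

0.713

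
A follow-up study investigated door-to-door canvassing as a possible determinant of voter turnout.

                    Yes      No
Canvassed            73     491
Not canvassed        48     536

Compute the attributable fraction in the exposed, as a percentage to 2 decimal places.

Cells: a = 73, b = 491, c = 48, d = 536.
Risk in exposed = 73/564 = 0.12943; risk in unexposed = 48/584 = 0.08219.
RR = 0.12943/0.08219 = 1.57476
AR% = (RR − 1)/RR × 100 = (1.57476 − 1)/1.57476 × 100 = 36.4984%

36.50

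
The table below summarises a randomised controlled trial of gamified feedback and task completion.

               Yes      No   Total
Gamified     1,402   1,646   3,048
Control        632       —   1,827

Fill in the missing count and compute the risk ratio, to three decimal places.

The missing cell is in the unexposed row: 1827 − 632 = 1195.
So a = 1402, b = 1646, c = 632, d = 1195.
RR = [a/(a+b)] / [c/(c+d)] = (1402/3048) / (632/1827) = 0.45997/0.34592 = 1.32970

1.330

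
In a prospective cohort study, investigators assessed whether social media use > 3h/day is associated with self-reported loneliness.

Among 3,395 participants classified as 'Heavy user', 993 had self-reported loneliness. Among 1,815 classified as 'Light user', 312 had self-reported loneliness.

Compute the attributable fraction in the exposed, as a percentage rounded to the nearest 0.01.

From the description: a = 993, b = 2402, c = 312, d = 1503.
Risk in exposed = 993/3395 = 0.29249; risk in unexposed = 312/1815 = 0.17190.
RR = 0.29249/0.17190 = 1.70150
AR% = (RR − 1)/RR × 100 = (1.70150 − 1)/1.70150 × 100 = 41.2283%

41.23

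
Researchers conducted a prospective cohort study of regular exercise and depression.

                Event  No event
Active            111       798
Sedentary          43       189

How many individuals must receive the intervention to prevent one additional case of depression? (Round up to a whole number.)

Risk in treated group = 111/909 = 0.12211; risk in control = 43/232 = 0.18534.
Absolute risk reduction = 0.18534 − 0.12211 = 0.06323
NNT = 1 / ARR = 1 / 0.06323 = 15.815 → round up → 16

16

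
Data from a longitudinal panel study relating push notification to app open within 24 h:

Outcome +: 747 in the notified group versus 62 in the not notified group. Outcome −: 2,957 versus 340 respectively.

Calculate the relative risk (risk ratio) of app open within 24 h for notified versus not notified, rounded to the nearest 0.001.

From the description: a = 747, b = 2957, c = 62, d = 340.
Risk in exposed = 747/3704 = 0.20167; risk in unexposed = 62/402 = 0.15423.
RR = 0.20167 / 0.15423 = 1.30763
The risk among the exposed is 1.31 times that among the unexposed.

1.308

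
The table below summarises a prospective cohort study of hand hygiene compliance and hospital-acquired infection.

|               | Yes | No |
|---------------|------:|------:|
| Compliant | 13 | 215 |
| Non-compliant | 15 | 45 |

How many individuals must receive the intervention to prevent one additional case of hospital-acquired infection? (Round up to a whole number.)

Risk in treated group = 13/228 = 0.05702; risk in control = 15/60 = 0.25000.
Absolute risk reduction = 0.25000 − 0.05702 = 0.19298
NNT = 1 / ARR = 1 / 0.19298 = 5.182 → round up → 6

6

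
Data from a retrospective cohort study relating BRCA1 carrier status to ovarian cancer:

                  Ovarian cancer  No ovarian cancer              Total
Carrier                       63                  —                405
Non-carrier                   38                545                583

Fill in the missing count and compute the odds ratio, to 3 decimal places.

The missing cell is in the exposed row: 405 − 63 = 342.
So a = 63, b = 342, c = 38, d = 545.
OR = (a·d)/(b·c) = (63 × 545) / (342 × 38) = 34335 / 12996 = 2.64197

2.642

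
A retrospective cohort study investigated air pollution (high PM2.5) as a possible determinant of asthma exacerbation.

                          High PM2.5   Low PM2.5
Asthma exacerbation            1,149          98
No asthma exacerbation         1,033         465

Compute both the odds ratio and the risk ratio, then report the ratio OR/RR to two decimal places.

Reading the table with exposure as columns: a = 1149 (High PM2.5, case), b = 1033 (High PM2.5, non-case), c = 98 (Low PM2.5, case), d = 465.
OR = (1149·465)/(1033·98) = 534285/101234 = 5.27772
Risk in exposed = 1149/2182 = 0.52658; risk in unexposed = 98/563 = 0.17407; RR = 3.02515
OR/RR = 5.27772 / 3.02515 = 1.74461
The outcome is not rare, so the OR lies further from 1 than the RR.

1.74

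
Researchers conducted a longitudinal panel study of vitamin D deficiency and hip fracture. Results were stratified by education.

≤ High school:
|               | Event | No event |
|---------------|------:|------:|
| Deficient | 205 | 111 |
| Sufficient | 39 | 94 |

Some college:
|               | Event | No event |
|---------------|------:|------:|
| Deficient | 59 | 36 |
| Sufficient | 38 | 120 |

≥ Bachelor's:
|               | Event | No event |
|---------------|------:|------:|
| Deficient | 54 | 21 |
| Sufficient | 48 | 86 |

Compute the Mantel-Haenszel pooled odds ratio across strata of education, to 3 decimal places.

4.686

OR_MH = Σ(aᵢdᵢ/nᵢ) / Σ(bᵢcᵢ/nᵢ), where nᵢ is the stratum total.
Stratum 1 (≤ High school): n = 449; a·d/n = 205·94/449 = 42.9176; b·c/n = 111·39/449 = 9.6414
Stratum 2 (Some college): n = 253; a·d/n = 59·120/253 = 27.9842; b·c/n = 36·38/253 = 5.4071
Stratum 3 (≥ Bachelor's): n = 209; a·d/n = 54·86/209 = 22.2201; b·c/n = 21·48/209 = 4.8230
OR_MH = (42.9176 + 27.9842 + 22.2201) / (9.6414 + 5.4071 + 4.8230) = 93.1219 / 19.8715 = 4.68620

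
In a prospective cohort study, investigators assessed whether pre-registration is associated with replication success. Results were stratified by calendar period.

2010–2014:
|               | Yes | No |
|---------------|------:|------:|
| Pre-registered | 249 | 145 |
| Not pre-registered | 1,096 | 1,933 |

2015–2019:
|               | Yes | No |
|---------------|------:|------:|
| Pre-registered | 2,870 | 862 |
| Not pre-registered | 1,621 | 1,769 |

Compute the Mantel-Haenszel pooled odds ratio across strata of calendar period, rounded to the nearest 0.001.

3.518

OR_MH = Σ(aᵢdᵢ/nᵢ) / Σ(bᵢcᵢ/nᵢ), where nᵢ is the stratum total.
Stratum 1 (2010–2014): n = 3423; a·d/n = 249·1933/3423 = 140.6126; b·c/n = 145·1096/3423 = 46.4271
Stratum 2 (2015–2019): n = 7122; a·d/n = 2870·1769/7122 = 712.8658; b·c/n = 862·1621/7122 = 196.1952
OR_MH = (140.6126 + 712.8658) / (46.4271 + 196.1952) = 853.4784 / 242.6223 = 3.51772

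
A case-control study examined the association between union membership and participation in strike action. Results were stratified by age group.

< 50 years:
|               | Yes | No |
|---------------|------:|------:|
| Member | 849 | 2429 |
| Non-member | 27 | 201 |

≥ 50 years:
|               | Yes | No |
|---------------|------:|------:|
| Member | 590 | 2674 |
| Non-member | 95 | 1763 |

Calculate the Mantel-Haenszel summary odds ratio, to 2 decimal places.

OR_MH = Σ(aᵢdᵢ/nᵢ) / Σ(bᵢcᵢ/nᵢ), where nᵢ is the stratum total.
Stratum 1 (< 50 years): n = 3506; a·d/n = 849·201/3506 = 48.6734; b·c/n = 2429·27/3506 = 18.7059
Stratum 2 (≥ 50 years): n = 5122; a·d/n = 590·1763/5122 = 203.0789; b·c/n = 2674·95/5122 = 49.5959
OR_MH = (48.6734 + 203.0789) / (18.7059 + 49.5959) = 251.7523 / 68.3018 = 3.68588

3.69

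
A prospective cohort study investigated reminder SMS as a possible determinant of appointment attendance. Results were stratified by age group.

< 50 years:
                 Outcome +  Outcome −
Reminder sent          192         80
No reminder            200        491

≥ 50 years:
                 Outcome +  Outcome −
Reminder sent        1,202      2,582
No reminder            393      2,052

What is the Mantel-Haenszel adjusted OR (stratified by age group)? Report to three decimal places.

2.751

OR_MH = Σ(aᵢdᵢ/nᵢ) / Σ(bᵢcᵢ/nᵢ), where nᵢ is the stratum total.
Stratum 1 (< 50 years): n = 963; a·d/n = 192·491/963 = 97.8941; b·c/n = 80·200/963 = 16.6147
Stratum 2 (≥ 50 years): n = 6229; a·d/n = 1202·2052/6229 = 395.9711; b·c/n = 2582·393/6229 = 162.9035
OR_MH = (97.8941 + 395.9711) / (16.6147 + 162.9035) = 493.8652 / 179.5183 = 2.75106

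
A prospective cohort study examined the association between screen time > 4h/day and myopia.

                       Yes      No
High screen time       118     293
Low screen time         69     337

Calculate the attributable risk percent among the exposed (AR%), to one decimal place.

40.8

Cells: a = 118, b = 293, c = 69, d = 337.
Risk in exposed = 118/411 = 0.28710; risk in unexposed = 69/406 = 0.16995.
RR = 0.28710/0.16995 = 1.68934
AR% = (RR − 1)/RR × 100 = (1.68934 − 1)/1.68934 × 100 = 40.8053%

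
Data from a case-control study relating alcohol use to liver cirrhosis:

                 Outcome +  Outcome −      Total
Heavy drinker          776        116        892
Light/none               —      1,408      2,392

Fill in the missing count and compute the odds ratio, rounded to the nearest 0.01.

9.57

The missing cell is in the unexposed row: 2392 − 1408 = 984.
So a = 776, b = 116, c = 984, d = 1408.
OR = (a·d)/(b·c) = (776 × 1408) / (116 × 984) = 1092608 / 114144 = 9.57219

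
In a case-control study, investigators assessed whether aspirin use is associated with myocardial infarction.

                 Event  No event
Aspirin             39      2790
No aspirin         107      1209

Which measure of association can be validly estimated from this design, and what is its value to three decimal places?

Cells: a = 39, b = 2790, c = 107, d = 1209.
This is a case-control study: participants were sampled on outcome status, so risks in the source population cannot be estimated directly — relative risk is not valid here. The odds ratio is the appropriate measure.
OR = (a·d)/(b·c) = (39 × 1209) / (2790 × 107) = 47151 / 298530 = 0.15794

0.158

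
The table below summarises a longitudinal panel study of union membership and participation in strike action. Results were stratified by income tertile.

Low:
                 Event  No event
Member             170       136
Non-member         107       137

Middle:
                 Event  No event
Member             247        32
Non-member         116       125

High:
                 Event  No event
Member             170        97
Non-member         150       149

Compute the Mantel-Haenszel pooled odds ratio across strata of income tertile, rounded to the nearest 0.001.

OR_MH = Σ(aᵢdᵢ/nᵢ) / Σ(bᵢcᵢ/nᵢ), where nᵢ is the stratum total.
Stratum 1 (Low): n = 550; a·d/n = 170·137/550 = 42.3455; b·c/n = 136·107/550 = 26.4582
Stratum 2 (Middle): n = 520; a·d/n = 247·125/520 = 59.3750; b·c/n = 32·116/520 = 7.1385
Stratum 3 (High): n = 566; a·d/n = 170·149/566 = 44.7527; b·c/n = 97·150/566 = 25.7067
OR_MH = (42.3455 + 59.3750 + 44.7527) / (26.4582 + 7.1385 + 25.7067) = 146.4731 / 59.3034 = 2.46990

2.470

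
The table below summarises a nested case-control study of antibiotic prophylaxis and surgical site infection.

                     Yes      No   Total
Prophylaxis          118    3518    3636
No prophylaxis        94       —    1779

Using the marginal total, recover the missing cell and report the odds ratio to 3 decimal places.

The missing cell is in the unexposed row: 1779 − 94 = 1685.
So a = 118, b = 3518, c = 94, d = 1685.
OR = (a·d)/(b·c) = (118 × 1685) / (3518 × 94) = 198830 / 330692 = 0.60125

0.601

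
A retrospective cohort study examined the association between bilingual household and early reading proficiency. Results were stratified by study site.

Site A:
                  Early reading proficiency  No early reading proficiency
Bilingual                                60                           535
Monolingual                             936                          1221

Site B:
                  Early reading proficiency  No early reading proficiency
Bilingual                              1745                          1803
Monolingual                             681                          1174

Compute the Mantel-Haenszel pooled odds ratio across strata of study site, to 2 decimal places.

OR_MH = Σ(aᵢdᵢ/nᵢ) / Σ(bᵢcᵢ/nᵢ), where nᵢ is the stratum total.
Stratum 1 (Site A): n = 2752; a·d/n = 60·1221/2752 = 26.6206; b·c/n = 535·936/2752 = 181.9622
Stratum 2 (Site B): n = 5403; a·d/n = 1745·1174/5403 = 379.1653; b·c/n = 1803·681/5403 = 227.2521
OR_MH = (26.6206 + 379.1653) / (181.9622 + 227.2521) = 405.7859 / 409.2143 = 0.99162

0.99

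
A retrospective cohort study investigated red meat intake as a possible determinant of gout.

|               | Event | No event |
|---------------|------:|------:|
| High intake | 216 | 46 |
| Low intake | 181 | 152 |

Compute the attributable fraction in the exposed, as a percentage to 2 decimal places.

Cells: a = 216, b = 46, c = 181, d = 152.
Risk in exposed = 216/262 = 0.82443; risk in unexposed = 181/333 = 0.54354.
RR = 0.82443/0.54354 = 1.51676
AR% = (RR − 1)/RR × 100 = (1.51676 − 1)/1.51676 × 100 = 34.0702%

34.07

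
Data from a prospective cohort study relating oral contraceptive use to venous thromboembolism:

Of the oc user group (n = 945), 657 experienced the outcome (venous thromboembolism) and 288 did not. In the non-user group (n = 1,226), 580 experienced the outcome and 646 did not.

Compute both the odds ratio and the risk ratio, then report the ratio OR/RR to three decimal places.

1.729

From the description: a = 657, b = 288, c = 580, d = 646.
OR = (657·646)/(288·580) = 424422/167040 = 2.54084
Risk in exposed = 657/945 = 0.69524; risk in unexposed = 580/1226 = 0.47308; RR = 1.46959
OR/RR = 2.54084 / 1.46959 = 1.72895
The outcome is not rare, so the OR lies further from 1 than the RR.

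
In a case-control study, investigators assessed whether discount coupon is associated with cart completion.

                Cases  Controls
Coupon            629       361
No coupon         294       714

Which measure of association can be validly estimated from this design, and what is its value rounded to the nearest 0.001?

Cells: a = 629, b = 361, c = 294, d = 714.
This is a case-control study: participants were sampled on outcome status, so risks in the source population cannot be estimated directly — relative risk is not valid here. The odds ratio is the appropriate measure.
OR = (a·d)/(b·c) = (629 × 714) / (361 × 294) = 449106 / 106134 = 4.23150

4.231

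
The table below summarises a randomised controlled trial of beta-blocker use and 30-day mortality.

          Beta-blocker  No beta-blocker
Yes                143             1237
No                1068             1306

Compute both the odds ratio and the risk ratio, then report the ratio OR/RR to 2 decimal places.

Reading the table with exposure as columns: a = 143 (Beta-blocker, case), b = 1068 (Beta-blocker, non-case), c = 1237 (No beta-blocker, case), d = 1306.
OR = (143·1306)/(1068·1237) = 186758/1321116 = 0.14136
Risk in exposed = 143/1211 = 0.11808; risk in unexposed = 1237/2543 = 0.48643; RR = 0.24276
OR/RR = 0.14136 / 0.24276 = 0.58233
The outcome is not rare, so the OR lies further from 1 than the RR.

0.58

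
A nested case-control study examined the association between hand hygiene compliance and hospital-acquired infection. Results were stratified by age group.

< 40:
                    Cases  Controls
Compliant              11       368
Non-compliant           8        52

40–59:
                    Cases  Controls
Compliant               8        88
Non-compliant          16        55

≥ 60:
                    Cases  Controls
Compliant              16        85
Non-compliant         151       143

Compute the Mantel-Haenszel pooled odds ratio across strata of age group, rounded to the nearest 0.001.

OR_MH = Σ(aᵢdᵢ/nᵢ) / Σ(bᵢcᵢ/nᵢ), where nᵢ is the stratum total.
Stratum 1 (< 40): n = 439; a·d/n = 11·52/439 = 1.3030; b·c/n = 368·8/439 = 6.7062
Stratum 2 (40–59): n = 167; a·d/n = 8·55/167 = 2.6347; b·c/n = 88·16/167 = 8.4311
Stratum 3 (≥ 60): n = 395; a·d/n = 16·143/395 = 5.7924; b·c/n = 85·151/395 = 32.4937
OR_MH = (1.3030 + 2.6347 + 5.7924) / (6.7062 + 8.4311 + 32.4937) = 9.7301 / 47.6310 = 0.20428

0.204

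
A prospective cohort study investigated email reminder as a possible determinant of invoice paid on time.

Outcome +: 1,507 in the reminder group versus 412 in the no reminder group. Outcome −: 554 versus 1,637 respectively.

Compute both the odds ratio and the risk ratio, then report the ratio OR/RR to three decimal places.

From the description: a = 1507, b = 554, c = 412, d = 1637.
OR = (1507·1637)/(554·412) = 2466959/228248 = 10.80824
Risk in exposed = 1507/2061 = 0.73120; risk in unexposed = 412/2049 = 0.20107; RR = 3.63647
OR/RR = 10.80824 / 3.63647 = 2.97218
The outcome is not rare, so the OR lies further from 1 than the RR.

2.972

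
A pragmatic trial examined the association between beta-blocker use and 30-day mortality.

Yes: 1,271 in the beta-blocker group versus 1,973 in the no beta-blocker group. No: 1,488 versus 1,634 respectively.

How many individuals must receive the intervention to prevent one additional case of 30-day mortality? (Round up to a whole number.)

12

Risk in treated group = 1271/2759 = 0.46067; risk in control = 1973/3607 = 0.54699.
Absolute risk reduction = 0.54699 − 0.46067 = 0.08632
NNT = 1 / ARR = 1 / 0.08632 = 11.585 → round up → 12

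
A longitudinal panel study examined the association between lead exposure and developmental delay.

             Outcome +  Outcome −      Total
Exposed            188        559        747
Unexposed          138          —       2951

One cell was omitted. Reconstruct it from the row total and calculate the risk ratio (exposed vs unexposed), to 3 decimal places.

5.382

The missing cell is in the unexposed row: 2951 − 138 = 2813.
So a = 188, b = 559, c = 138, d = 2813.
RR = [a/(a+b)] / [c/(c+d)] = (188/747) / (138/2951) = 0.25167/0.04676 = 5.38180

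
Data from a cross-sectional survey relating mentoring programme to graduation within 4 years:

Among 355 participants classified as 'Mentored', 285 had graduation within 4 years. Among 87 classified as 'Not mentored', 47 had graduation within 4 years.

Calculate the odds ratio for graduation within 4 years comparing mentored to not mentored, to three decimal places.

3.465

From the description: a = 285, b = 70, c = 47, d = 40.
OR = (a·d)/(b·c) = (285 × 40) / (70 × 47) = 11400 / 3290 = 3.46505
The odds of graduation within 4 years are about 3.47 times as high in the mentored group.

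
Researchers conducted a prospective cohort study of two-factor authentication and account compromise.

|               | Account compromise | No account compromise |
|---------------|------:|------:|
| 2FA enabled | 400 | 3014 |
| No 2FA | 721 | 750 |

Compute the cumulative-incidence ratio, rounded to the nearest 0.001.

Cells: a = 400, b = 3014, c = 721, d = 750.
Risk in exposed = 400/3414 = 0.11716; risk in unexposed = 721/1471 = 0.49014.
RR = 0.11716 / 0.49014 = 0.23904
The risk is 76% lower among the exposed than among the unexposed.

0.239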